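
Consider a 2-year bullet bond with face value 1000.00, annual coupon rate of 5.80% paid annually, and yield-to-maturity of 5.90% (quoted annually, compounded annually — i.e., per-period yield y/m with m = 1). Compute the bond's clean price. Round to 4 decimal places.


Coupon per period c = face * coupon_rate / m = 58.000000
Periods per year m = 1; per-period yield y/m = 0.059000
Number of cashflows N = 2
Cashflows (t years, CF_t, discount factor 1/(1+y/m)^(m*t), PV):
  t = 1.0000: CF_t = 58.000000, DF = 0.944287, PV = 54.768650
  t = 2.0000: CF_t = 1058.000000, DF = 0.891678, PV = 943.395385
Price P = sum_t PV_t = 998.164035

Answer: Price = 998.1640


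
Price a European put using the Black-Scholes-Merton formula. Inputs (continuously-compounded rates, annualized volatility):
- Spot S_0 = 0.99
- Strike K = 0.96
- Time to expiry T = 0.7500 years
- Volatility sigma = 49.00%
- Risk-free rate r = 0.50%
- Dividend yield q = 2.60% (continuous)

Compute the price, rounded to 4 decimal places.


d1 = (ln(S/K) + (r - q + 0.5*sigma^2) * T) / (sigma * sqrt(T)) = 0.24757524
d2 = d1 - sigma * sqrt(T) = -0.17677721
exp(-rT) = 0.99625702; exp(-qT) = 0.98068890
P = K * exp(-rT) * N(-d2) - S_0 * exp(-qT) * N(-d1)
N(-d1) = 0.40223154; N(-d2) = 0.57015830
P = 0.9600 * 0.99625702 * 0.57015830 - 0.9900 * 0.98068890 * 0.40223154 = 0.1548

Answer: Price = 0.1548


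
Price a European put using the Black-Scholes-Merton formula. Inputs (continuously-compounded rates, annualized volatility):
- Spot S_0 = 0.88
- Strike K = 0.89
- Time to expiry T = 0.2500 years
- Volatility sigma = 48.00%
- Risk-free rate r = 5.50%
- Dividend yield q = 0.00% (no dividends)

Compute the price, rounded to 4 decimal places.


Answer: Price = 0.0829

Derivation:
d1 = (ln(S/K) + (r - q + 0.5*sigma^2) * T) / (sigma * sqrt(T)) = 0.13021019
d2 = d1 - sigma * sqrt(T) = -0.10978981
exp(-rT) = 0.98634410; exp(-qT) = 1.00000000
P = K * exp(-rT) * N(-d2) - S_0 * exp(-qT) * N(-d1)
N(-d1) = 0.44820007; N(-d2) = 0.54371197
P = 0.8900 * 0.98634410 * 0.54371197 - 0.8800 * 1.00000000 * 0.44820007 = 0.0829


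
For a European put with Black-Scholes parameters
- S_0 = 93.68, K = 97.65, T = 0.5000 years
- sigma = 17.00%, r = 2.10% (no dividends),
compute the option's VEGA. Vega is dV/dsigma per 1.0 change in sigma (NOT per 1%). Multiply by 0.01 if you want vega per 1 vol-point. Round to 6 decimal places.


Answer: Vega = 25.914577

Derivation:
d1 = -0.1978230052; d2 = -0.3180311580
phi(d1) = 0.3912120636; exp(-qT) = 1.0000000000; exp(-rT) = 0.9895549326
Vega = S * exp(-qT) * phi(d1) * sqrt(T) = 93.6800 * 1.0000000000 * 0.3912120636 * 0.7071067812 = 25.914577


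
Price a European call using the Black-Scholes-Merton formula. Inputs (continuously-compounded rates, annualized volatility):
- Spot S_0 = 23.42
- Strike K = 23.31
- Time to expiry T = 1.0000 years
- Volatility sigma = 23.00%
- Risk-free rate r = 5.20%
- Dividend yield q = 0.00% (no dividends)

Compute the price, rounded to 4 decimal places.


Answer: Price = 2.7934

Derivation:
d1 = (ln(S/K) + (r - q + 0.5*sigma^2) * T) / (sigma * sqrt(T)) = 0.36155611
d2 = d1 - sigma * sqrt(T) = 0.13155611
exp(-rT) = 0.94932887; exp(-qT) = 1.00000000
C = S_0 * exp(-qT) * N(d1) - K * exp(-rT) * N(d2)
N(d1) = 0.64115812; N(d2) = 0.55233230
C = 23.4200 * 1.00000000 * 0.64115812 - 23.3100 * 0.94932887 * 0.55233230 = 2.7934


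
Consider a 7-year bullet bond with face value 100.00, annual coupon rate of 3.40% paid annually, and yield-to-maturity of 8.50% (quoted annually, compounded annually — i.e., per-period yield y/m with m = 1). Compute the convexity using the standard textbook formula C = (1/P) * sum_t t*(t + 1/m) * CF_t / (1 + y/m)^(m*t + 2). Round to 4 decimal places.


Answer: Convexity = 40.5914

Derivation:
Coupon per period c = face * coupon_rate / m = 3.400000
Periods per year m = 1; per-period yield y/m = 0.085000
Number of cashflows N = 7
Cashflows (t years, CF_t, discount factor 1/(1+y/m)^(m*t), PV):
  t = 1.0000: CF_t = 3.400000, DF = 0.921659, PV = 3.133641
  t = 2.0000: CF_t = 3.400000, DF = 0.849455, PV = 2.888148
  t = 3.0000: CF_t = 3.400000, DF = 0.782908, PV = 2.661888
  t = 4.0000: CF_t = 3.400000, DF = 0.721574, PV = 2.453353
  t = 5.0000: CF_t = 3.400000, DF = 0.665045, PV = 2.261154
  t = 6.0000: CF_t = 3.400000, DF = 0.612945, PV = 2.084013
  t = 7.0000: CF_t = 103.400000, DF = 0.564926, PV = 58.413385
Price P = sum_t PV_t = 73.895581
Convexity numerator sum_t t*(t + 1/m) * CF_t / (1+y/m)^(m*t + 2):
  t = 1.0000: term = 5.323775
  t = 2.0000: term = 14.720115
  t = 3.0000: term = 27.133853
  t = 4.0000: term = 41.680266
  t = 5.0000: term = 57.622488
  t = 6.0000: term = 74.351597
  t = 7.0000: term = 2778.695272
Convexity = (1/P) * sum = 2999.527367 / 73.895581 = 40.591431


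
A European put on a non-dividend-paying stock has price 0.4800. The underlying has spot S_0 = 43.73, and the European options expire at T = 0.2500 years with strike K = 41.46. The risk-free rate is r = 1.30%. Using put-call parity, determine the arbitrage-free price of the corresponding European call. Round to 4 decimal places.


Put-call parity: C - P = S_0 * exp(-qT) - K * exp(-rT).
S_0 * exp(-qT) = 43.7300 * 1.00000000 = 43.73000000
K * exp(-rT) = 41.4600 * 0.99675528 = 41.32547372
C = P + S*exp(-qT) - K*exp(-rT)
C = 0.4800 + 43.73000000 - 41.32547372 = 2.8845

Answer: Call price = 2.8845


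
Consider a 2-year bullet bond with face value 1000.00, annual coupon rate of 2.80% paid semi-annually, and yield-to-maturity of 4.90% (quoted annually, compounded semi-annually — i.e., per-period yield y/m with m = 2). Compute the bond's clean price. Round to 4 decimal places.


Coupon per period c = face * coupon_rate / m = 14.000000
Periods per year m = 2; per-period yield y/m = 0.024500
Number of cashflows N = 4
Cashflows (t years, CF_t, discount factor 1/(1+y/m)^(m*t), PV):
  t = 0.5000: CF_t = 14.000000, DF = 0.976086, PV = 13.665203
  t = 1.0000: CF_t = 14.000000, DF = 0.952744, PV = 13.338411
  t = 1.5000: CF_t = 14.000000, DF = 0.929960, PV = 13.019435
  t = 2.0000: CF_t = 1014.000000, DF = 0.907721, PV = 920.428598
Price P = sum_t PV_t = 960.451648

Answer: Price = 960.4516


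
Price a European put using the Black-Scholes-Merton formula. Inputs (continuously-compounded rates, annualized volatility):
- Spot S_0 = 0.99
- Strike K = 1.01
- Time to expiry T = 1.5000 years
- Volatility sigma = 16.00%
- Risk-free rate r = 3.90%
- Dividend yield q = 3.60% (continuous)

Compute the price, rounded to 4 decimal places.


d1 = (ln(S/K) + (r - q + 0.5*sigma^2) * T) / (sigma * sqrt(T)) = 0.01887808
d2 = d1 - sigma * sqrt(T) = -0.17708110
exp(-rT) = 0.94317824; exp(-qT) = 0.94743211
P = K * exp(-rT) * N(-d2) - S_0 * exp(-qT) * N(-d1)
N(-d1) = 0.49246918; N(-d2) = 0.57027766
P = 1.0100 * 0.94317824 * 0.57027766 - 0.9900 * 0.94743211 * 0.49246918 = 0.0813

Answer: Price = 0.0813


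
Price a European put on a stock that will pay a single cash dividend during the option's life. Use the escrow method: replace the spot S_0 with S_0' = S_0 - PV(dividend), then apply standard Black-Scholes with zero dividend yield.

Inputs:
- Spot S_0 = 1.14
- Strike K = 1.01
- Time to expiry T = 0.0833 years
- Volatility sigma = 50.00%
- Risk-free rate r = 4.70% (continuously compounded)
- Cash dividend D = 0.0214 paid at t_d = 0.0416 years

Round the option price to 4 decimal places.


Answer: Price = 0.0206

Derivation:
PV(D) = D * exp(-r * t_d) = 0.0214 * 0.99804671 = 0.02135820
S_0' = S_0 - PV(D) = 1.1400 - 0.02135820 = 1.11864180
d1 = (ln(S_0'/K) + (r + sigma^2/2)*T) / (sigma*sqrt(T)) = 0.80724546
d2 = d1 - sigma*sqrt(T) = 0.66293676
exp(-rT) = 0.99609255
N(-d1) = 0.20976254; N(-d2) = 0.25368553
P = K * exp(-rT) * N(-d2) - S_0' * N(-d1) = 1.0100 * 0.99609255 * 0.25368553 - 1.11864180 * 0.20976254 = 0.0206


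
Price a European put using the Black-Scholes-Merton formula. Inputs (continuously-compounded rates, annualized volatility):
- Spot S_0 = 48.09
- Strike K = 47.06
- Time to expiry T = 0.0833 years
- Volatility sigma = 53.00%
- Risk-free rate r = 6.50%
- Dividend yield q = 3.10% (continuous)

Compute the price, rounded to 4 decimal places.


d1 = (ln(S/K) + (r - q + 0.5*sigma^2) * T) / (sigma * sqrt(T)) = 0.23653798
d2 = d1 - sigma * sqrt(T) = 0.08357076
exp(-rT) = 0.99460013; exp(-qT) = 0.99742103
P = K * exp(-rT) * N(-d2) - S_0 * exp(-qT) * N(-d1)
N(-d1) = 0.40650762; N(-d2) = 0.46669886
P = 47.0600 * 0.99460013 * 0.46669886 - 48.0900 * 0.99742103 * 0.40650762 = 2.3457

Answer: Price = 2.3457


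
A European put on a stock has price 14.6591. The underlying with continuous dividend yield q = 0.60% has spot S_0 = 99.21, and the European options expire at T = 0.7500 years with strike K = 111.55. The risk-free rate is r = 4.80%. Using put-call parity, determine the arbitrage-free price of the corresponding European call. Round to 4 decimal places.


Answer: Call price = 5.8180

Derivation:
Put-call parity: C - P = S_0 * exp(-qT) - K * exp(-rT).
S_0 * exp(-qT) = 99.2100 * 0.99551011 = 98.76455800
K * exp(-rT) = 111.5500 * 0.96464029 = 107.60562474
C = P + S*exp(-qT) - K*exp(-rT)
C = 14.6591 + 98.76455800 - 107.60562474 = 5.8180


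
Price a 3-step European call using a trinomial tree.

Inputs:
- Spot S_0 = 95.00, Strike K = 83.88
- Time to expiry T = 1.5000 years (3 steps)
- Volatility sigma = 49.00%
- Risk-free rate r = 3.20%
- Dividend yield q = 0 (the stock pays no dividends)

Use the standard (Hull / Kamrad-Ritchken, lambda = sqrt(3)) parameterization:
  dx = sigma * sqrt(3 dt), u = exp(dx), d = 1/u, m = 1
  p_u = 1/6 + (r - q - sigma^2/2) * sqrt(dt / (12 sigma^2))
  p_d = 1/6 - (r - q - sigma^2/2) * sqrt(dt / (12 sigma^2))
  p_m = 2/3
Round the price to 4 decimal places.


dt = T/N = 0.500000; dx = sigma*sqrt(3*dt) = 0.600125
u = exp(dx) = 1.822347; d = 1/u = 0.548743
p_u = 0.129987, p_m = 0.666667, p_d = 0.203347
Discount per step: exp(-r*dt) = 0.984127
Stock lattice S(k, j) with j the centered position index:
  k=0: S(0,+0) = 95.0000
  k=1: S(1,-1) = 52.1306; S(1,+0) = 95.0000; S(1,+1) = 173.1229
  k=2: S(2,-2) = 28.6063; S(2,-1) = 52.1306; S(2,+0) = 95.0000; S(2,+1) = 173.1229; S(2,+2) = 315.4900
  k=3: S(3,-3) = 15.6975; S(3,-2) = 28.6063; S(3,-1) = 52.1306; S(3,+0) = 95.0000; S(3,+1) = 173.1229; S(3,+2) = 315.4900; S(3,+3) = 574.9320
Terminal payoffs V(N, j) = max(S_T - K, 0):
  V(3,-3) = 0.000000; V(3,-2) = 0.000000; V(3,-1) = 0.000000; V(3,+0) = 11.120000; V(3,+1) = 89.242923; V(3,+2) = 231.609962; V(3,+3) = 491.052046
Backward induction: V(k, j) = exp(-r*dt) * [p_u * V(k+1, j+1) + p_m * V(k+1, j) + p_d * V(k+1, j-1)]
  V(2,-2) = exp(-r*dt) * [p_u*0.000000 + p_m*0.000000 + p_d*0.000000] = 0.000000
  V(2,-1) = exp(-r*dt) * [p_u*11.120000 + p_m*0.000000 + p_d*0.000000] = 1.422510
  V(2,+0) = exp(-r*dt) * [p_u*89.242923 + p_m*11.120000 + p_d*0.000000] = 18.711937
  V(2,+1) = exp(-r*dt) * [p_u*231.609962 + p_m*89.242923 + p_d*11.120000] = 90.404627
  V(2,+2) = exp(-r*dt) * [p_u*491.052046 + p_m*231.609962 + p_d*89.242923] = 232.632117
  V(1,-1) = exp(-r*dt) * [p_u*18.711937 + p_m*1.422510 + p_d*0.000000] = 3.326985
  V(1,+0) = exp(-r*dt) * [p_u*90.404627 + p_m*18.711937 + p_d*1.422510] = 24.126173
  V(1,+1) = exp(-r*dt) * [p_u*232.632117 + p_m*90.404627 + p_d*18.711937] = 92.816851
  V(0,+0) = exp(-r*dt) * [p_u*92.816851 + p_m*24.126173 + p_d*3.326985] = 28.368072

Answer: Price = V(0,0) = 28.3681


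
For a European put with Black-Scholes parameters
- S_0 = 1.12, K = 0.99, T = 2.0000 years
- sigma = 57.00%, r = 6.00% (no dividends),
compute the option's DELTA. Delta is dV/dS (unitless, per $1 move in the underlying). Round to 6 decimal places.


Answer: Delta = -0.240414

Derivation:
d1 = 0.7049718412; d2 = -0.1011298894
phi(d1) = 0.3111652425; exp(-qT) = 1.0000000000; exp(-rT) = 0.8869204367
N(-d1) = 0.2404138800
Delta = -exp(-qT) * N(-d1) = -1.0000000000 * 0.2404138800 = -0.240414


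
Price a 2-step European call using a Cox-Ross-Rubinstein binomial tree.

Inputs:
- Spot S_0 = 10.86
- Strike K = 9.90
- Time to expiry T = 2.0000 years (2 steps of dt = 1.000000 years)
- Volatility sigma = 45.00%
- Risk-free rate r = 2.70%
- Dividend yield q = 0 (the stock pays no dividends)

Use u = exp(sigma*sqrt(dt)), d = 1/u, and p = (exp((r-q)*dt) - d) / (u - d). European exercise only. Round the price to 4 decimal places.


dt = T/N = 1.000000
u = exp(sigma*sqrt(dt)) = 1.568312; d = 1/u = 0.637628
p = (exp((r-q)*dt) - d) / (u - d) = 0.418767
Discount per step: exp(-r*dt) = 0.973361
Stock lattice S(k, i) with i counting down-moves:
  k=0: S(0,0) = 10.8600
  k=1: S(1,0) = 17.0319; S(1,1) = 6.9246
  k=2: S(2,0) = 26.7113; S(2,1) = 10.8600; S(2,2) = 4.4153
Terminal payoffs V(N, i) = max(S_T - K, 0):
  V(2,0) = 16.811290; V(2,1) = 0.960000; V(2,2) = 0.000000
Backward induction: V(k, i) = exp(-r*dt) * [p * V(k+1, i) + (1-p) * V(k+1, i+1)].
  V(1,0) = exp(-r*dt) * [p*16.811290 + (1-p)*0.960000] = 7.395594
  V(1,1) = exp(-r*dt) * [p*0.960000 + (1-p)*0.000000] = 0.391307
  V(0,0) = exp(-r*dt) * [p*7.395594 + (1-p)*0.391307] = 3.235911

Answer: Price = V(0,0) = 3.2359


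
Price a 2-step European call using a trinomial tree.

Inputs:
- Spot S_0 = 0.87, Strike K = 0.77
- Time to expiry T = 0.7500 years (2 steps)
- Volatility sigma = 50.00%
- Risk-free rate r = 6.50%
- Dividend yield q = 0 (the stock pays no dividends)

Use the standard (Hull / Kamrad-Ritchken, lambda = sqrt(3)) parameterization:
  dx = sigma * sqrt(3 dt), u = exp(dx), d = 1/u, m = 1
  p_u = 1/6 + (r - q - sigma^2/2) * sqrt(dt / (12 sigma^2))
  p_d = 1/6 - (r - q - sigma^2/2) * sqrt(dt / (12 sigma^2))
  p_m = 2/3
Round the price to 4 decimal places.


dt = T/N = 0.375000; dx = sigma*sqrt(3*dt) = 0.530330
u = exp(dx) = 1.699493; d = 1/u = 0.588411
p_u = 0.145453, p_m = 0.666667, p_d = 0.187880
Discount per step: exp(-r*dt) = 0.975920
Stock lattice S(k, j) with j the centered position index:
  k=0: S(0,+0) = 0.8700
  k=1: S(1,-1) = 0.5119; S(1,+0) = 0.8700; S(1,+1) = 1.4786
  k=2: S(2,-2) = 0.3012; S(2,-1) = 0.5119; S(2,+0) = 0.8700; S(2,+1) = 1.4786; S(2,+2) = 2.5128
Terminal payoffs V(N, j) = max(S_T - K, 0):
  V(2,-2) = 0.000000; V(2,-1) = 0.000000; V(2,+0) = 0.100000; V(2,+1) = 0.708559; V(2,+2) = 1.742801
Backward induction: V(k, j) = exp(-r*dt) * [p_u * V(k+1, j+1) + p_m * V(k+1, j) + p_d * V(k+1, j-1)]
  V(1,-1) = exp(-r*dt) * [p_u*0.100000 + p_m*0.000000 + p_d*0.000000] = 0.014195
  V(1,+0) = exp(-r*dt) * [p_u*0.708559 + p_m*0.100000 + p_d*0.000000] = 0.165642
  V(1,+1) = exp(-r*dt) * [p_u*1.742801 + p_m*0.708559 + p_d*0.100000] = 0.726726
  V(0,+0) = exp(-r*dt) * [p_u*0.726726 + p_m*0.165642 + p_d*0.014195] = 0.213531

Answer: Price = V(0,0) = 0.2135


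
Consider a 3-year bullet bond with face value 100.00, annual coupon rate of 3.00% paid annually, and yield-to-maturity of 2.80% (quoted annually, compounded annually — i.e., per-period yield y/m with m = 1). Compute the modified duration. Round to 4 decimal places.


Coupon per period c = face * coupon_rate / m = 3.000000
Periods per year m = 1; per-period yield y/m = 0.028000
Number of cashflows N = 3
Cashflows (t years, CF_t, discount factor 1/(1+y/m)^(m*t), PV):
  t = 1.0000: CF_t = 3.000000, DF = 0.972763, PV = 2.918288
  t = 2.0000: CF_t = 3.000000, DF = 0.946267, PV = 2.838801
  t = 3.0000: CF_t = 103.000000, DF = 0.920493, PV = 94.810815
Price P = sum_t PV_t = 100.567905
First compute Macaulay numerator sum_t t * PV_t:
  t * PV_t at t = 1.0000: 2.918288
  t * PV_t at t = 2.0000: 5.677603
  t * PV_t at t = 3.0000: 284.432446
Macaulay duration D = 293.028337 / 100.567905 = 2.913736
Modified duration = D / (1 + y/m) = 2.913736 / (1 + 0.028000) = 2.834374

Answer: Modified duration = 2.8344


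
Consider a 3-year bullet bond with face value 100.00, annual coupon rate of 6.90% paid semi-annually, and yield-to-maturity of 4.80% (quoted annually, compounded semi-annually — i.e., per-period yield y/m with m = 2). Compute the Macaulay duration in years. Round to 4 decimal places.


Answer: Macaulay duration = 2.7685 years

Derivation:
Coupon per period c = face * coupon_rate / m = 3.450000
Periods per year m = 2; per-period yield y/m = 0.024000
Number of cashflows N = 6
Cashflows (t years, CF_t, discount factor 1/(1+y/m)^(m*t), PV):
  t = 0.5000: CF_t = 3.450000, DF = 0.976562, PV = 3.369141
  t = 1.0000: CF_t = 3.450000, DF = 0.953674, PV = 3.290176
  t = 1.5000: CF_t = 3.450000, DF = 0.931323, PV = 3.213063
  t = 2.0000: CF_t = 3.450000, DF = 0.909495, PV = 3.137757
  t = 2.5000: CF_t = 3.450000, DF = 0.888178, PV = 3.064216
  t = 3.0000: CF_t = 103.450000, DF = 0.867362, PV = 89.728572
Price P = sum_t PV_t = 105.802924
Macaulay numerator sum_t t * PV_t:
  t * PV_t at t = 0.5000: 1.684570
  t * PV_t at t = 1.0000: 3.290176
  t * PV_t at t = 1.5000: 4.819594
  t * PV_t at t = 2.0000: 6.275513
  t * PV_t at t = 2.5000: 7.660539
  t * PV_t at t = 3.0000: 269.185715
Macaulay duration D = (sum_t t * PV_t) / P = 292.916109 / 105.802924 = 2.768507


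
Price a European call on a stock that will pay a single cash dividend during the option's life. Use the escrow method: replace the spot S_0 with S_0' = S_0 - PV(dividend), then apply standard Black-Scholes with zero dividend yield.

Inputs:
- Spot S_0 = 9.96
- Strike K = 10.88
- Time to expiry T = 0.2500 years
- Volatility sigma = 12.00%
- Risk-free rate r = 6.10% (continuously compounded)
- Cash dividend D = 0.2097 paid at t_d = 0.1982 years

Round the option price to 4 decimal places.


PV(D) = D * exp(-r * t_d) = 0.2097 * 0.98798259 = 0.20717995
S_0' = S_0 - PV(D) = 9.9600 - 0.20717995 = 9.75282005
d1 = (ln(S_0'/K) + (r + sigma^2/2)*T) / (sigma*sqrt(T)) = -1.53866271
d2 = d1 - sigma*sqrt(T) = -1.59866271
exp(-rT) = 0.98486569
N(d1) = 0.06194333; N(d2) = 0.05494778
C = S_0' * N(d1) - K * exp(-rT) * N(d2) = 9.75282005 * 0.06194333 - 10.8800 * 0.98486569 * 0.05494778 = 0.0153

Answer: Price = 0.0153


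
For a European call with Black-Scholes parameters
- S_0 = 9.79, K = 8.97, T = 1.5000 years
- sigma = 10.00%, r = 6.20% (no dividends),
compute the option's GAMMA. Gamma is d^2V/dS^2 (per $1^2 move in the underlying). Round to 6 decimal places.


d1 = 1.5348158205; d2 = 1.4123413334
phi(d1) = 0.1228528066; exp(-qT) = 1.0000000000; exp(-rT) = 0.9111935003
Gamma = exp(-qT) * phi(d1) / (S * sigma * sqrt(T)) = 1.0000000000 * 0.1228528066 / (9.7900 * 0.1000 * 1.2247448714) = 0.102461

Answer: Gamma = 0.102461


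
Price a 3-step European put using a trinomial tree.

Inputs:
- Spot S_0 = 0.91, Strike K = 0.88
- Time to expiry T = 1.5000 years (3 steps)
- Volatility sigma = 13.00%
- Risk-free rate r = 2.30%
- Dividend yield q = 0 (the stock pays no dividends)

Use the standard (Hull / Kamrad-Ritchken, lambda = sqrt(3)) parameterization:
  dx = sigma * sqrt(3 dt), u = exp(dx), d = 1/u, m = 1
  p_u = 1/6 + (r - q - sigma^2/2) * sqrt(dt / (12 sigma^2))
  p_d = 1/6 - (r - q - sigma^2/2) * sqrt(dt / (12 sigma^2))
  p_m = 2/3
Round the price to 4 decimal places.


dt = T/N = 0.500000; dx = sigma*sqrt(3*dt) = 0.159217
u = exp(dx) = 1.172592; d = 1/u = 0.852811
p_u = 0.189513, p_m = 0.666667, p_d = 0.143820
Discount per step: exp(-r*dt) = 0.988566
Stock lattice S(k, j) with j the centered position index:
  k=0: S(0,+0) = 0.9100
  k=1: S(1,-1) = 0.7761; S(1,+0) = 0.9100; S(1,+1) = 1.0671
  k=2: S(2,-2) = 0.6618; S(2,-1) = 0.7761; S(2,+0) = 0.9100; S(2,+1) = 1.0671; S(2,+2) = 1.2512
  k=3: S(3,-3) = 0.5644; S(3,-2) = 0.6618; S(3,-1) = 0.7761; S(3,+0) = 0.9100; S(3,+1) = 1.0671; S(3,+2) = 1.2512; S(3,+3) = 1.4672
Terminal payoffs V(N, j) = max(K - S_T, 0):
  V(3,-3) = 0.315583; V(3,-2) = 0.218169; V(3,-1) = 0.103942; V(3,+0) = 0.000000; V(3,+1) = 0.000000; V(3,+2) = 0.000000; V(3,+3) = 0.000000
Backward induction: V(k, j) = exp(-r*dt) * [p_u * V(k+1, j+1) + p_m * V(k+1, j) + p_d * V(k+1, j-1)]
  V(2,-2) = exp(-r*dt) * [p_u*0.103942 + p_m*0.218169 + p_d*0.315583] = 0.208124
  V(2,-1) = exp(-r*dt) * [p_u*0.000000 + p_m*0.103942 + p_d*0.218169] = 0.099520
  V(2,+0) = exp(-r*dt) * [p_u*0.000000 + p_m*0.000000 + p_d*0.103942] = 0.014778
  V(2,+1) = exp(-r*dt) * [p_u*0.000000 + p_m*0.000000 + p_d*0.000000] = 0.000000
  V(2,+2) = exp(-r*dt) * [p_u*0.000000 + p_m*0.000000 + p_d*0.000000] = 0.000000
  V(1,-1) = exp(-r*dt) * [p_u*0.014778 + p_m*0.099520 + p_d*0.208124] = 0.097947
  V(1,+0) = exp(-r*dt) * [p_u*0.000000 + p_m*0.014778 + p_d*0.099520] = 0.023889
  V(1,+1) = exp(-r*dt) * [p_u*0.000000 + p_m*0.000000 + p_d*0.014778] = 0.002101
  V(0,+0) = exp(-r*dt) * [p_u*0.002101 + p_m*0.023889 + p_d*0.097947] = 0.030063

Answer: Price = V(0,0) = 0.0301


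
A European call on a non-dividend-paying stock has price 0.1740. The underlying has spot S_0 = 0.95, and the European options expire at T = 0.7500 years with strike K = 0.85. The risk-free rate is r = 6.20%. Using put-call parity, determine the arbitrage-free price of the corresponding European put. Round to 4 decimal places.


Answer: Put price = 0.0354

Derivation:
Put-call parity: C - P = S_0 * exp(-qT) - K * exp(-rT).
S_0 * exp(-qT) = 0.9500 * 1.00000000 = 0.95000000
K * exp(-rT) = 0.8500 * 0.95456456 = 0.81137988
P = C - S*exp(-qT) + K*exp(-rT)
P = 0.1740 - 0.95000000 + 0.81137988 = 0.0354


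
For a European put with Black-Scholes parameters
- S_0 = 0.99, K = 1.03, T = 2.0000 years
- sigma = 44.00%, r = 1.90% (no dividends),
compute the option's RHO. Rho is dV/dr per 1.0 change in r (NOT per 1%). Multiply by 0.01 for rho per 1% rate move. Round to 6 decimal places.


d1 = 0.3085410009; d2 = -0.3137129666
phi(d1) = 0.3803979613; exp(-qT) = 1.0000000000; exp(-rT) = 0.9627129409
N(-d2) = 0.6231304742
Rho = -K*T*exp(-rT)*N(-d2) = -1.0300 * 2.0000 * 0.9627129409 * 0.6231304742 = -1.235785

Answer: Rho = -1.235785


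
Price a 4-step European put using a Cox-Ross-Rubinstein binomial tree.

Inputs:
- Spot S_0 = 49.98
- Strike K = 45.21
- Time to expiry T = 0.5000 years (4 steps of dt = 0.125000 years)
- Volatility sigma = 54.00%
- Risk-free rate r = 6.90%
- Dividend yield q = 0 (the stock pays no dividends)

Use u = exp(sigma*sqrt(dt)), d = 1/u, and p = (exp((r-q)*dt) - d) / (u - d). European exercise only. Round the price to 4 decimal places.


Answer: Price = V(0,0) = 4.5563

Derivation:
dt = T/N = 0.125000
u = exp(sigma*sqrt(dt)) = 1.210361; d = 1/u = 0.826200
p = (exp((r-q)*dt) - d) / (u - d) = 0.474963
Discount per step: exp(-r*dt) = 0.991412
Stock lattice S(k, i) with i counting down-moves:
  k=0: S(0,0) = 49.9800
  k=1: S(1,0) = 60.4939; S(1,1) = 41.2935
  k=2: S(2,0) = 73.2194; S(2,1) = 49.9800; S(2,2) = 34.1166
  k=3: S(3,0) = 88.6219; S(3,1) = 60.4939; S(3,2) = 41.2935; S(3,3) = 28.1872
  k=4: S(4,0) = 107.2646; S(4,1) = 73.2194; S(4,2) = 49.9800; S(4,3) = 34.1166; S(4,4) = 23.2882
Terminal payoffs V(N, i) = max(K - S_T, 0):
  V(4,0) = 0.000000; V(4,1) = 0.000000; V(4,2) = 0.000000; V(4,3) = 11.093359; V(4,4) = 21.921781
Backward induction: V(k, i) = exp(-r*dt) * [p * V(k+1, i) + (1-p) * V(k+1, i+1)].
  V(3,0) = exp(-r*dt) * [p*0.000000 + (1-p)*0.000000] = 0.000000
  V(3,1) = exp(-r*dt) * [p*0.000000 + (1-p)*0.000000] = 0.000000
  V(3,2) = exp(-r*dt) * [p*0.000000 + (1-p)*11.093359] = 5.774401
  V(3,3) = exp(-r*dt) * [p*11.093359 + (1-p)*21.921781] = 16.634584
  V(2,0) = exp(-r*dt) * [p*0.000000 + (1-p)*0.000000] = 0.000000
  V(2,1) = exp(-r*dt) * [p*0.000000 + (1-p)*5.774401] = 3.005735
  V(2,2) = exp(-r*dt) * [p*5.774401 + (1-p)*16.634584] = 11.377837
  V(1,0) = exp(-r*dt) * [p*0.000000 + (1-p)*3.005735] = 1.564569
  V(1,1) = exp(-r*dt) * [p*3.005735 + (1-p)*11.377837] = 7.337833
  V(0,0) = exp(-r*dt) * [p*1.564569 + (1-p)*7.337833] = 4.556276


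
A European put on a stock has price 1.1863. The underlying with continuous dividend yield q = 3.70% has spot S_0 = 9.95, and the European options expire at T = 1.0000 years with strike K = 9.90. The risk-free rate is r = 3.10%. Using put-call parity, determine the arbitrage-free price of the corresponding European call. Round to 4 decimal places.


Put-call parity: C - P = S_0 * exp(-qT) - K * exp(-rT).
S_0 * exp(-qT) = 9.9500 * 0.96367614 = 9.58857755
K * exp(-rT) = 9.9000 * 0.96947557 = 9.59780817
C = P + S*exp(-qT) - K*exp(-rT)
C = 1.1863 + 9.58857755 - 9.59780817 = 1.1771

Answer: Call price = 1.1771


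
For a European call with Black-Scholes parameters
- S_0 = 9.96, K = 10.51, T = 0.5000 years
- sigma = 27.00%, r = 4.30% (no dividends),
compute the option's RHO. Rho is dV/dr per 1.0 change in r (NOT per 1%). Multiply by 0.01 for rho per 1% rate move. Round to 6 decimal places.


Answer: Rho = 2.035398

Derivation:
d1 = -0.0734611312; d2 = -0.2643799621
phi(d1) = 0.3978672778; exp(-qT) = 1.0000000000; exp(-rT) = 0.9787294775
N(d2) = 0.3957435751
Rho = K*T*exp(-rT)*N(d2) = 10.5100 * 0.5000 * 0.9787294775 * 0.3957435751 = 2.035398


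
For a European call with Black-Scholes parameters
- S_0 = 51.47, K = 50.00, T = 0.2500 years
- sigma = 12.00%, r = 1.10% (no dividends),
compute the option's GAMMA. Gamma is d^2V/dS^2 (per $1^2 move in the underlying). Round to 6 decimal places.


d1 = 0.5587684706; d2 = 0.4987684706
phi(d1) = 0.3412808154; exp(-qT) = 1.0000000000; exp(-rT) = 0.9972537778
Gamma = exp(-qT) * phi(d1) / (S * sigma * sqrt(T)) = 1.0000000000 * 0.3412808154 / (51.4700 * 0.1200 * 0.5000000000) = 0.110511

Answer: Gamma = 0.110511


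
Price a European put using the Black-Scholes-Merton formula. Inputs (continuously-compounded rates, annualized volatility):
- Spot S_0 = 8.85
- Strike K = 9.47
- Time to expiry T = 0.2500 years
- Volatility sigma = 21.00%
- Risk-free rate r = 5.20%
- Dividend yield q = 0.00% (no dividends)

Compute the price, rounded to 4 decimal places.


d1 = (ln(S/K) + (r - q + 0.5*sigma^2) * T) / (sigma * sqrt(T)) = -0.46856141
d2 = d1 - sigma * sqrt(T) = -0.57356141
exp(-rT) = 0.98708414; exp(-qT) = 1.00000000
P = K * exp(-rT) * N(-d2) - S_0 * exp(-qT) * N(-d1)
N(-d1) = 0.68030842; N(-d2) = 0.71686768
P = 9.4700 * 0.98708414 * 0.71686768 - 8.8500 * 1.00000000 * 0.68030842 = 0.6803

Answer: Price = 0.6803


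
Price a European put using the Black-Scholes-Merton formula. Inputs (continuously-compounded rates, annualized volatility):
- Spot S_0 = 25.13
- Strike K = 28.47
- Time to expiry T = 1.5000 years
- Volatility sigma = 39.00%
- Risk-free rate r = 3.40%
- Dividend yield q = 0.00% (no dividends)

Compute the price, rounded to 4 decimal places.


d1 = (ln(S/K) + (r - q + 0.5*sigma^2) * T) / (sigma * sqrt(T)) = 0.08434295
d2 = d1 - sigma * sqrt(T) = -0.39330755
exp(-rT) = 0.95027867; exp(-qT) = 1.00000000
P = K * exp(-rT) * N(-d2) - S_0 * exp(-qT) * N(-d1)
N(-d1) = 0.46639188; N(-d2) = 0.65295383
P = 28.4700 * 0.95027867 * 0.65295383 - 25.1300 * 1.00000000 * 0.46639188 = 5.9449

Answer: Price = 5.9449


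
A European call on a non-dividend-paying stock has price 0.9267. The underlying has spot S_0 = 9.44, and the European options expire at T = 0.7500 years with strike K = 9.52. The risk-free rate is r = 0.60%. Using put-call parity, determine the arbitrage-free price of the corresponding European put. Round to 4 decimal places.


Put-call parity: C - P = S_0 * exp(-qT) - K * exp(-rT).
S_0 * exp(-qT) = 9.4400 * 1.00000000 = 9.44000000
K * exp(-rT) = 9.5200 * 0.99551011 = 9.47725625
P = C - S*exp(-qT) + K*exp(-rT)
P = 0.9267 - 9.44000000 + 9.47725625 = 0.9640

Answer: Put price = 0.9640


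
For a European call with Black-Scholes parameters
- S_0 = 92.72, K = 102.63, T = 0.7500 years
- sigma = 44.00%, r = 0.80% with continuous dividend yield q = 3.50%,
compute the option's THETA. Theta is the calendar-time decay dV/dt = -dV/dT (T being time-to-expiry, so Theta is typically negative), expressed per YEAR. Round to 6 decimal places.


Answer: Theta = -7.907981

Derivation:
d1 = -0.1291062501; d2 = -0.5101574277
phi(d1) = 0.3956312276; exp(-qT) = 0.9740915363; exp(-rT) = 0.9940179641
Theta = -S*exp(-qT)*phi(d1)*sigma/(2*sqrt(T)) - r*K*exp(-rT)*N(d2) + q*S*exp(-qT)*N(d1)
N(d1) = 0.4486367883; N(d2) = 0.3049705875; sqrt(T) = 0.8660254038
Term 1 = -92.7200 * 0.9740915363 * 0.3956312276 * 0.4400 / (2 * 0.8660254038) = -9.0772815370
Term 2 = -0.0080 * 102.6300 * 0.9940179641 * 0.3049705875 = -0.2488951909
Term 3 = 0.0350 * 92.7200 * 0.9740915363 * 0.4486367883 = 1.4181955558
Theta = -9.0772815370 + (-0.2488951909) + (1.4181955558) = -7.907981


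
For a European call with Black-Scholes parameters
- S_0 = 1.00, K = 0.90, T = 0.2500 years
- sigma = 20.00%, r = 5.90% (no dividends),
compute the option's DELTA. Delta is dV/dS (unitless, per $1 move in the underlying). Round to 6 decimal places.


d1 = 1.2511051566; d2 = 1.1511051566
phi(d1) = 0.1823968284; exp(-qT) = 1.0000000000; exp(-rT) = 0.9853582484
N(d1) = 0.8945519428
Delta = exp(-qT) * N(d1) = 1.0000000000 * 0.8945519428 = 0.894552

Answer: Delta = 0.894552


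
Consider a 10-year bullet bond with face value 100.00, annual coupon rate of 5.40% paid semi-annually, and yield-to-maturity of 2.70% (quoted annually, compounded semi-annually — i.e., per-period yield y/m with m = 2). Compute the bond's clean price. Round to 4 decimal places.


Answer: Price = 123.5240

Derivation:
Coupon per period c = face * coupon_rate / m = 2.700000
Periods per year m = 2; per-period yield y/m = 0.013500
Number of cashflows N = 20
Cashflows (t years, CF_t, discount factor 1/(1+y/m)^(m*t), PV):
  t = 0.5000: CF_t = 2.700000, DF = 0.986680, PV = 2.664036
  t = 1.0000: CF_t = 2.700000, DF = 0.973537, PV = 2.628550
  t = 1.5000: CF_t = 2.700000, DF = 0.960569, PV = 2.593537
  t = 2.0000: CF_t = 2.700000, DF = 0.947774, PV = 2.558991
  t = 2.5000: CF_t = 2.700000, DF = 0.935150, PV = 2.524905
  t = 3.0000: CF_t = 2.700000, DF = 0.922694, PV = 2.491273
  t = 3.5000: CF_t = 2.700000, DF = 0.910403, PV = 2.458088
  t = 4.0000: CF_t = 2.700000, DF = 0.898276, PV = 2.425346
  t = 4.5000: CF_t = 2.700000, DF = 0.886311, PV = 2.393040
  t = 5.0000: CF_t = 2.700000, DF = 0.874505, PV = 2.361164
  t = 5.5000: CF_t = 2.700000, DF = 0.862857, PV = 2.329713
  t = 6.0000: CF_t = 2.700000, DF = 0.851363, PV = 2.298681
  t = 6.5000: CF_t = 2.700000, DF = 0.840023, PV = 2.268062
  t = 7.0000: CF_t = 2.700000, DF = 0.828834, PV = 2.237851
  t = 7.5000: CF_t = 2.700000, DF = 0.817794, PV = 2.208043
  t = 8.0000: CF_t = 2.700000, DF = 0.806900, PV = 2.178631
  t = 8.5000: CF_t = 2.700000, DF = 0.796152, PV = 2.149611
  t = 9.0000: CF_t = 2.700000, DF = 0.785547, PV = 2.120978
  t = 9.5000: CF_t = 2.700000, DF = 0.775084, PV = 2.092726
  t = 10.0000: CF_t = 102.700000, DF = 0.764760, PV = 78.540811
Price P = sum_t PV_t = 123.524040


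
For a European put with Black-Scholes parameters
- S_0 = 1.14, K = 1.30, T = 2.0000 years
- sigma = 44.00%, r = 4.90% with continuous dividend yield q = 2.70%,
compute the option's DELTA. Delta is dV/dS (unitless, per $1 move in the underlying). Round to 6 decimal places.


Answer: Delta = -0.409481

Derivation:
d1 = 0.1707727126; d2 = -0.4514812549
phi(d1) = 0.3931672469; exp(-qT) = 0.9474321065; exp(-rT) = 0.9066489038
N(-d1) = 0.4322012430
Delta = -exp(-qT) * N(-d1) = -0.9474321065 * 0.4322012430 = -0.409481


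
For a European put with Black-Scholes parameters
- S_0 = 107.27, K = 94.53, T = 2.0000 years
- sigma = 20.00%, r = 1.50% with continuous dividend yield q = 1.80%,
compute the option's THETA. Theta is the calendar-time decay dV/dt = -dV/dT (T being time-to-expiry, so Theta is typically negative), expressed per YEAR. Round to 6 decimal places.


d1 = 0.5672119842; d2 = 0.2843692718
phi(d1) = 0.3396623474; exp(-qT) = 0.9646402935; exp(-rT) = 0.9704455335
Theta = -S*exp(-qT)*phi(d1)*sigma/(2*sqrt(T)) + r*K*exp(-rT)*N(-d2) - q*S*exp(-qT)*N(-d1)
N(-d1) = 0.2852850834; N(-d2) = 0.3880637025; sqrt(T) = 1.4142135624
Term 1 = -107.2700 * 0.9646402935 * 0.3396623474 * 0.2000 / (2 * 1.4142135624) = -2.4852843676
Term 2 = 0.0150 * 94.5300 * 0.9704455335 * 0.3880637025 = 0.5339924362
Term 3 = -0.0180 * 107.2700 * 0.9646402935 * 0.2852850834 = -0.5313678189
Theta = -2.4852843676 + (0.5339924362) + (-0.5313678189) = -2.482660

Answer: Theta = -2.482660


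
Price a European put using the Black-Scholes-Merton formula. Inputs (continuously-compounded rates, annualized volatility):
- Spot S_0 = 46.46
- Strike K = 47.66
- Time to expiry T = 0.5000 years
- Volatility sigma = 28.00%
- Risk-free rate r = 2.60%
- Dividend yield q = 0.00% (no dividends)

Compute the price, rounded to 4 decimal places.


Answer: Price = 3.9863

Derivation:
d1 = (ln(S/K) + (r - q + 0.5*sigma^2) * T) / (sigma * sqrt(T)) = 0.03585666
d2 = d1 - sigma * sqrt(T) = -0.16213324
exp(-rT) = 0.98708414; exp(-qT) = 1.00000000
P = K * exp(-rT) * N(-d2) - S_0 * exp(-qT) * N(-d1)
N(-d1) = 0.48569833; N(-d2) = 0.56439954
P = 47.6600 * 0.98708414 * 0.56439954 - 46.4600 * 1.00000000 * 0.48569833 = 3.9863


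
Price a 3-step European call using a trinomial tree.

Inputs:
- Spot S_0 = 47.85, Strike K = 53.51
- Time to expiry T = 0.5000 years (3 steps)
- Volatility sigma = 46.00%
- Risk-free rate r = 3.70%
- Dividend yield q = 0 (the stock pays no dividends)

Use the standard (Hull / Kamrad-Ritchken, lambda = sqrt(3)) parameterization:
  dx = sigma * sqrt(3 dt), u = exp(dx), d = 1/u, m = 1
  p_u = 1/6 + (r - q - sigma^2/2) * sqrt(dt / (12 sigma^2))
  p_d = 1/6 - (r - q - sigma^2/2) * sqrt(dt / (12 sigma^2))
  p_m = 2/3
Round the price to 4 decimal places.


dt = T/N = 0.166667; dx = sigma*sqrt(3*dt) = 0.325269
u = exp(dx) = 1.384403; d = 1/u = 0.722333
p_u = 0.149040, p_m = 0.666667, p_d = 0.184293
Discount per step: exp(-r*dt) = 0.993852
Stock lattice S(k, j) with j the centered position index:
  k=0: S(0,+0) = 47.8500
  k=1: S(1,-1) = 34.5636; S(1,+0) = 47.8500; S(1,+1) = 66.2437
  k=2: S(2,-2) = 24.9664; S(2,-1) = 34.5636; S(2,+0) = 47.8500; S(2,+1) = 66.2437; S(2,+2) = 91.7080
  k=3: S(3,-3) = 18.0341; S(3,-2) = 24.9664; S(3,-1) = 34.5636; S(3,+0) = 47.8500; S(3,+1) = 66.2437; S(3,+2) = 91.7080; S(3,+3) = 126.9608
Terminal payoffs V(N, j) = max(S_T - K, 0):
  V(3,-3) = 0.000000; V(3,-2) = 0.000000; V(3,-1) = 0.000000; V(3,+0) = 0.000000; V(3,+1) = 12.733691; V(3,+2) = 38.197976; V(3,+3) = 73.450813
Backward induction: V(k, j) = exp(-r*dt) * [p_u * V(k+1, j+1) + p_m * V(k+1, j) + p_d * V(k+1, j-1)]
  V(2,-2) = exp(-r*dt) * [p_u*0.000000 + p_m*0.000000 + p_d*0.000000] = 0.000000
  V(2,-1) = exp(-r*dt) * [p_u*0.000000 + p_m*0.000000 + p_d*0.000000] = 0.000000
  V(2,+0) = exp(-r*dt) * [p_u*12.733691 + p_m*0.000000 + p_d*0.000000] = 1.886165
  V(2,+1) = exp(-r*dt) * [p_u*38.197976 + p_m*12.733691 + p_d*0.000000] = 14.094975
  V(2,+2) = exp(-r*dt) * [p_u*73.450813 + p_m*38.197976 + p_d*12.733691] = 38.520896
  V(1,-1) = exp(-r*dt) * [p_u*1.886165 + p_m*0.000000 + p_d*0.000000] = 0.279386
  V(1,+0) = exp(-r*dt) * [p_u*14.094975 + p_m*1.886165 + p_d*0.000000] = 3.337517
  V(1,+1) = exp(-r*dt) * [p_u*38.520896 + p_m*14.094975 + p_d*1.886165] = 15.390221
  V(0,+0) = exp(-r*dt) * [p_u*15.390221 + p_m*3.337517 + p_d*0.279386] = 4.542166

Answer: Price = V(0,0) = 4.5422


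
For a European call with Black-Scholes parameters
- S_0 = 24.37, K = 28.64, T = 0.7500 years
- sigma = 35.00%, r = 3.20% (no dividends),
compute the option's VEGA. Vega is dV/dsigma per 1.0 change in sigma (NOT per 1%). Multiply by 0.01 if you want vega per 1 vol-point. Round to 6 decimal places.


Answer: Vega = 8.044560

Derivation:
d1 = -0.3019178159; d2 = -0.6050267072
phi(d1) = 0.3811677481; exp(-qT) = 1.0000000000; exp(-rT) = 0.9762857098
Vega = S * exp(-qT) * phi(d1) * sqrt(T) = 24.3700 * 1.0000000000 * 0.3811677481 * 0.8660254038 = 8.044560


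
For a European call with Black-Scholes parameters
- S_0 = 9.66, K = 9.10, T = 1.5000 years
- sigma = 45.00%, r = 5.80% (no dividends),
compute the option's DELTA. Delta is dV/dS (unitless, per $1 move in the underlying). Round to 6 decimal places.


d1 = 0.5417803816; d2 = -0.0093548105
phi(d1) = 0.3444861047; exp(-qT) = 1.0000000000; exp(-rT) = 0.9166770956
N(d1) = 0.7060150961
Delta = exp(-qT) * N(d1) = 1.0000000000 * 0.7060150961 = 0.706015

Answer: Delta = 0.706015


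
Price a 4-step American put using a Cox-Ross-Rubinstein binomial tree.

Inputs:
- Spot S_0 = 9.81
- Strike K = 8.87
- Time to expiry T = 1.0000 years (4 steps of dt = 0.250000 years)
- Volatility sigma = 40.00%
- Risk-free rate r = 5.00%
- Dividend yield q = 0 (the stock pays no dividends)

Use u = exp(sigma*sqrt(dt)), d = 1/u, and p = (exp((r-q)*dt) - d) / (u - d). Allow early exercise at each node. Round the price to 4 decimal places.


Answer: Price = V(0,0) = 0.9079

Derivation:
dt = T/N = 0.250000
u = exp(sigma*sqrt(dt)) = 1.221403; d = 1/u = 0.818731
p = (exp((r-q)*dt) - d) / (u - d) = 0.481403
Discount per step: exp(-r*dt) = 0.987578
Stock lattice S(k, i) with i counting down-moves:
  k=0: S(0,0) = 9.8100
  k=1: S(1,0) = 11.9820; S(1,1) = 8.0317
  k=2: S(2,0) = 14.6348; S(2,1) = 9.8100; S(2,2) = 6.5758
  k=3: S(3,0) = 17.8750; S(3,1) = 11.9820; S(3,2) = 8.0317; S(3,3) = 5.3838
  k=4: S(4,0) = 21.8326; S(4,1) = 14.6348; S(4,2) = 9.8100; S(4,3) = 6.5758; S(4,4) = 4.4079
Terminal payoffs V(N, i) = max(K - S_T, 0):
  V(4,0) = 0.000000; V(4,1) = 0.000000; V(4,2) = 0.000000; V(4,3) = 2.294160; V(4,4) = 4.462083
Backward induction: V(k, i) = exp(-r*dt) * [p * V(k+1, i) + (1-p) * V(k+1, i+1)]; then take max(V_cont, immediate exercise) for American.
  V(3,0) = exp(-r*dt) * [p*0.000000 + (1-p)*0.000000] = 0.000000; exercise = 0.000000; V(3,0) = max -> 0.000000
  V(3,1) = exp(-r*dt) * [p*0.000000 + (1-p)*0.000000] = 0.000000; exercise = 0.000000; V(3,1) = max -> 0.000000
  V(3,2) = exp(-r*dt) * [p*0.000000 + (1-p)*2.294160] = 1.174964; exercise = 0.838251; V(3,2) = max -> 1.174964
  V(3,3) = exp(-r*dt) * [p*2.294160 + (1-p)*4.462083] = 3.375973; exercise = 3.486158; V(3,3) = max -> 3.486158
  V(2,0) = exp(-r*dt) * [p*0.000000 + (1-p)*0.000000] = 0.000000; exercise = 0.000000; V(2,0) = max -> 0.000000
  V(2,1) = exp(-r*dt) * [p*0.000000 + (1-p)*1.174964] = 0.601763; exercise = 0.000000; V(2,1) = max -> 0.601763
  V(2,2) = exp(-r*dt) * [p*1.174964 + (1-p)*3.486158] = 2.344057; exercise = 2.294160; V(2,2) = max -> 2.344057
  V(1,0) = exp(-r*dt) * [p*0.000000 + (1-p)*0.601763] = 0.308196; exercise = 0.000000; V(1,0) = max -> 0.308196
  V(1,1) = exp(-r*dt) * [p*0.601763 + (1-p)*2.344057] = 1.486611; exercise = 0.838251; V(1,1) = max -> 1.486611
  V(0,0) = exp(-r*dt) * [p*0.308196 + (1-p)*1.486611] = 0.907898; exercise = 0.000000; V(0,0) = max -> 0.907898


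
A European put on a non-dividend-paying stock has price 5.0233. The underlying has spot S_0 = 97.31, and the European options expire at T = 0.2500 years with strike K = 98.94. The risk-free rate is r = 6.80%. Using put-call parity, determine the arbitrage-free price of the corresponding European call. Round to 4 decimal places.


Put-call parity: C - P = S_0 * exp(-qT) - K * exp(-rT).
S_0 * exp(-qT) = 97.3100 * 1.00000000 = 97.31000000
K * exp(-rT) = 98.9400 * 0.98314368 = 97.27223616
C = P + S*exp(-qT) - K*exp(-rT)
C = 5.0233 + 97.31000000 - 97.27223616 = 5.0611

Answer: Call price = 5.0611


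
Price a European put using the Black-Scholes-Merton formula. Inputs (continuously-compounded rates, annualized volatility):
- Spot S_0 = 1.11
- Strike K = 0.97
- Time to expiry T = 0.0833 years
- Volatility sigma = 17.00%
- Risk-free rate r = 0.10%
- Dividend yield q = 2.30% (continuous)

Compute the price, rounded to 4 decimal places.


d1 = (ln(S/K) + (r - q + 0.5*sigma^2) * T) / (sigma * sqrt(T)) = 2.73495212
d2 = d1 - sigma * sqrt(T) = 2.68588716
exp(-rT) = 0.99991670; exp(-qT) = 0.99808593
P = K * exp(-rT) * N(-d2) - S_0 * exp(-qT) * N(-d1)
N(-d1) = 0.00311947; N(-d2) = 0.00361688
P = 0.9700 * 0.99991670 * 0.00361688 - 1.1100 * 0.99808593 * 0.00311947 = 0.0001

Answer: Price = 0.0001


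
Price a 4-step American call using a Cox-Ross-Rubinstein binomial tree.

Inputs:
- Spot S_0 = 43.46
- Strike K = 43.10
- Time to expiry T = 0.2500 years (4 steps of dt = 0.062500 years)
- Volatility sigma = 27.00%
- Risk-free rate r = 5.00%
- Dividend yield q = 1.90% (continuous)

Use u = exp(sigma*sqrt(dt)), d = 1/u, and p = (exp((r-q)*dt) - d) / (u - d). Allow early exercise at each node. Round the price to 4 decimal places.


dt = T/N = 0.062500
u = exp(sigma*sqrt(dt)) = 1.069830; d = 1/u = 0.934728
p = (exp((r-q)*dt) - d) / (u - d) = 0.497486
Discount per step: exp(-r*dt) = 0.996880
Stock lattice S(k, i) with i counting down-moves:
  k=0: S(0,0) = 43.4600
  k=1: S(1,0) = 46.4948; S(1,1) = 40.6233
  k=2: S(2,0) = 49.7416; S(2,1) = 43.4600; S(2,2) = 37.9717
  k=3: S(3,0) = 53.2150; S(3,1) = 46.4948; S(3,2) = 40.6233; S(3,3) = 35.4932
  k=4: S(4,0) = 56.9311; S(4,1) = 49.7416; S(4,2) = 43.4600; S(4,3) = 37.9717; S(4,4) = 33.1765
Terminal payoffs V(N, i) = max(S_T - K, 0):
  V(4,0) = 13.831055; V(4,1) = 6.641569; V(4,2) = 0.360000; V(4,3) = 0.000000; V(4,4) = 0.000000
Backward induction: V(k, i) = exp(-r*dt) * [p * V(k+1, i) + (1-p) * V(k+1, i+1)]; then take max(V_cont, immediate exercise) for American.
  V(3,0) = exp(-r*dt) * [p*13.831055 + (1-p)*6.641569] = 10.186357; exercise = 10.115035; V(3,0) = max -> 10.186357
  V(3,1) = exp(-r*dt) * [p*6.641569 + (1-p)*0.360000] = 3.474121; exercise = 3.394823; V(3,1) = max -> 3.474121
  V(3,2) = exp(-r*dt) * [p*0.360000 + (1-p)*0.000000] = 0.178536; exercise = 0.000000; V(3,2) = max -> 0.178536
  V(3,3) = exp(-r*dt) * [p*0.000000 + (1-p)*0.000000] = 0.000000; exercise = 0.000000; V(3,3) = max -> 0.000000
  V(2,0) = exp(-r*dt) * [p*10.186357 + (1-p)*3.474121] = 6.792108; exercise = 6.641569; V(2,0) = max -> 6.792108
  V(2,1) = exp(-r*dt) * [p*3.474121 + (1-p)*0.178536] = 1.812372; exercise = 0.360000; V(2,1) = max -> 1.812372
  V(2,2) = exp(-r*dt) * [p*0.178536 + (1-p)*0.000000] = 0.088542; exercise = 0.000000; V(2,2) = max -> 0.088542
  V(1,0) = exp(-r*dt) * [p*6.792108 + (1-p)*1.812372] = 4.276337; exercise = 3.394823; V(1,0) = max -> 4.276337
  V(1,1) = exp(-r*dt) * [p*1.812372 + (1-p)*0.088542] = 0.943172; exercise = 0.000000; V(1,1) = max -> 0.943172
  V(0,0) = exp(-r*dt) * [p*4.276337 + (1-p)*0.943172] = 2.593259; exercise = 0.360000; V(0,0) = max -> 2.593259

Answer: Price = V(0,0) = 2.5933
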